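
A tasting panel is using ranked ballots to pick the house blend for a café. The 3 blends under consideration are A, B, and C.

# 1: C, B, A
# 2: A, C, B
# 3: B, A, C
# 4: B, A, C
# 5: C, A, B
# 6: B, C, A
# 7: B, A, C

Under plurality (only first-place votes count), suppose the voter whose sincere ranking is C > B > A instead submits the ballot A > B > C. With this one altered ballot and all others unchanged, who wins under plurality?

B

First-place totals with the altered ballot: A 2, B 4, C 1.
The winner is unchanged: still B.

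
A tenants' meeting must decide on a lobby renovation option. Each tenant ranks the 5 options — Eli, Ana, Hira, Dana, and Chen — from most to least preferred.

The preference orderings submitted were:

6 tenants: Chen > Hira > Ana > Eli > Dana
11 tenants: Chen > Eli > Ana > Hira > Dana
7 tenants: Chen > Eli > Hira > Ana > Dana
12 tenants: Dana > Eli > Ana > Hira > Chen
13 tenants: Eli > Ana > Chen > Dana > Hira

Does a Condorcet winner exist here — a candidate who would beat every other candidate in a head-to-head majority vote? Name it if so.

Head-to-head results (49 voters total):
Eli vs Ana: Eli wins 43–6.
Eli vs Hira: Eli wins 43–6.
Eli vs Dana: Eli wins 37–12.
Eli vs Chen: Eli wins 25–24.
Ana vs Hira: Ana wins 36–13.
Ana vs Dana: Ana wins 37–12.
Ana vs Chen: Ana wins 25–24.
Hira vs Dana: Dana wins 25–24.
Hira vs Chen: Chen wins 37–12.
Dana vs Chen: Chen wins 37–12.
Eli beats each rival — Ana (43–6), Hira (43–6), Dana (37–12), Chen (25–24) — so Eli is the Condorcet winner.

Eli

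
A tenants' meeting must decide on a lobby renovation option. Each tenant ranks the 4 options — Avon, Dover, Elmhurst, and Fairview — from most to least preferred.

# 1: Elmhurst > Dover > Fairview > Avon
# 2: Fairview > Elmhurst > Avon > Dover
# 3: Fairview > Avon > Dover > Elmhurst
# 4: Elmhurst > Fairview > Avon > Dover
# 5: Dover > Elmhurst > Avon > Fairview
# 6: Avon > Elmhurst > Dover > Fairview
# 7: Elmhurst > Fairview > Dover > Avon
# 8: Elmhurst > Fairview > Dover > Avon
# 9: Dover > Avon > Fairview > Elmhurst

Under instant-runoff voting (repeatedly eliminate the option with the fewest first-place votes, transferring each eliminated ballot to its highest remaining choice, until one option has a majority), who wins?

Round 1: Elmhurst 4, Dover 2, Fairview 2, Avon 1. Avon has the fewest and is eliminated.
Round 2: Elmhurst 5, Dover 2, Fairview 2. Elmhurst has a majority.

Elmhurst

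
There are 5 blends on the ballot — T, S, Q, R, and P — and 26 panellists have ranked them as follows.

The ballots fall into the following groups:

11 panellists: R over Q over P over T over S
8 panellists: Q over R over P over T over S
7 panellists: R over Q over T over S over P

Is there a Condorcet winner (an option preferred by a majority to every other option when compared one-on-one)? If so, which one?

R

Head-to-head results (26 voters total):
T vs S: T wins 26–0.
T vs Q: Q wins 26–0.
T vs R: R wins 26–0.
T vs P: P wins 19–7.
S vs Q: Q wins 26–0.
S vs R: R wins 26–0.
S vs P: P wins 19–7.
Q vs R: R wins 18–8.
Q vs P: Q wins 26–0.
R vs P: R wins 26–0.
R beats each rival — T (26–0), S (26–0), Q (18–8), P (26–0) — so R is the Condorcet winner.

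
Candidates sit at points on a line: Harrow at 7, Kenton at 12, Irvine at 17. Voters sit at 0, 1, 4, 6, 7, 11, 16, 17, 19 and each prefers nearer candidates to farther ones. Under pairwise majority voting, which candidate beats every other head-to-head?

Harrow

With single-peaked preferences on a line, the Condorcet winner is the candidate closest to the median voter.
The median voter (position 7) is closest to Harrow at 7.
Check: Harrow vs Irvine — voters closer to Harrow: 6 of 9.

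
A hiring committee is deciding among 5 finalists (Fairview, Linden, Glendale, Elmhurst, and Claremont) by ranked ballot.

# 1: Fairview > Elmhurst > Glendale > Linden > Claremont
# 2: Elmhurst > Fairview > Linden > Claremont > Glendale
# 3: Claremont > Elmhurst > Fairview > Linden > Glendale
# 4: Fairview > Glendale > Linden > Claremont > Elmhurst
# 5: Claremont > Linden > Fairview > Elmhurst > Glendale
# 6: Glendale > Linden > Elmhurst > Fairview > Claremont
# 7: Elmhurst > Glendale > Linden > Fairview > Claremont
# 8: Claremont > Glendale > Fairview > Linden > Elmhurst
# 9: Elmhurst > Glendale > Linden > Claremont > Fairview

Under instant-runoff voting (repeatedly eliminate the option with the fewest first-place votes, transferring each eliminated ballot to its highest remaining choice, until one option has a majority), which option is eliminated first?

Linden

Round 1: Elmhurst 3, Claremont 3, Fairview 2, Glendale 1, Linden 0. Linden has the fewest and is eliminated.
Round 2: Elmhurst 3, Claremont 3, Fairview 2, Glendale 1. Glendale has the fewest and is eliminated.
Round 3: Elmhurst 4, Claremont 3, Fairview 2. Fairview has the fewest and is eliminated.
Round 4: Elmhurst 5, Claremont 4. Elmhurst has a majority.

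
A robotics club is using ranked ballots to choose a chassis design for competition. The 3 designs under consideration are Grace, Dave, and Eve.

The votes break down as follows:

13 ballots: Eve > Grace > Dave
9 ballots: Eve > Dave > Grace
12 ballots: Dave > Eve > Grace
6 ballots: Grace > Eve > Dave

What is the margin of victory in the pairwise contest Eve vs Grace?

28

Ballots ranking Eve above Grace: 13+9+12 = 34.
Ballots ranking Grace above Eve: 6.
Eve wins 34–6, a margin of 28.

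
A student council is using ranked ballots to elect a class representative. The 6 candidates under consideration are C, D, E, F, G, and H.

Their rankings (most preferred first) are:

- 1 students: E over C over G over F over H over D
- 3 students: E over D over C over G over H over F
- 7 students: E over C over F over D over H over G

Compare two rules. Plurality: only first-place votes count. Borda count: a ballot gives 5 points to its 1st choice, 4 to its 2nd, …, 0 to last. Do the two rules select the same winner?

Yes

Plurality first-place counts: C 0, D 0, E 11, F 0, G 0, H 0 → E.
Borda totals: C 41, D 26, E 55, F 23, G 9, H 11 → E.
The two rules agree on E.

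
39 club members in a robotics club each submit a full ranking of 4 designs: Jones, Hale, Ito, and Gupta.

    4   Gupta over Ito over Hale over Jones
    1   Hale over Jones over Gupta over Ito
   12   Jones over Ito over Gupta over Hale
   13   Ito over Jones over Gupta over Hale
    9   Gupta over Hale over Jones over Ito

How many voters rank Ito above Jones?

17

Ballots ranking Ito above Jones: 4+13 = 17.
Ballots ranking Jones above Ito: 1+12+9 = 22.
So 17 of 39 voters prefer Ito to Jones.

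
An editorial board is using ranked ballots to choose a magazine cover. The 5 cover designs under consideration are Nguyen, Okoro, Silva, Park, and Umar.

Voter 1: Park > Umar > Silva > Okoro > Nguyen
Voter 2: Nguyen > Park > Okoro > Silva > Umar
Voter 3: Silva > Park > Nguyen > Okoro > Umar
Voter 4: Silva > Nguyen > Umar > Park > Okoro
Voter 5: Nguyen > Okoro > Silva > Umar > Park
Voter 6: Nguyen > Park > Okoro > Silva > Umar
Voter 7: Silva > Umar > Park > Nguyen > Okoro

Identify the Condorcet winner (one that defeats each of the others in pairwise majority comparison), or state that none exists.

Head-to-head results (7 voters total):
Nguyen vs Okoro: Nguyen wins 6–1.
Nguyen vs Silva: Silva wins 4–3.
Nguyen vs Park: Nguyen wins 4–3.
Nguyen vs Umar: Nguyen wins 5–2.
Okoro vs Silva: Silva wins 4–3.
Okoro vs Park: Park wins 6–1.
Okoro vs Umar: Okoro wins 4–3.
Silva vs Park: Silva wins 4–3.
Silva vs Umar: Silva wins 6–1.
Park vs Umar: Park wins 4–3.
Silva beats each rival — Nguyen (4–3), Okoro (4–3), Park (4–3), Umar (6–1) — so Silva is the Condorcet winner.

Silva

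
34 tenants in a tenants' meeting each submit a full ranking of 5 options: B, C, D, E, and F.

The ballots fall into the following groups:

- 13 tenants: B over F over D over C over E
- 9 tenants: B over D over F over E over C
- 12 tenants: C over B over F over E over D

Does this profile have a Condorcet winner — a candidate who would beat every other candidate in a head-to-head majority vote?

Head-to-head results (34 voters total):
B vs C: B wins 22–12.
B vs D: B wins 34–0.
B vs E: B wins 34–0.
B vs F: B wins 34–0.
C vs D: D wins 22–12.
C vs E: C wins 25–9.
C vs F: F wins 22–12.
D vs E: D wins 22–12.
D vs F: F wins 25–9.
E vs F: F wins 34–0.
B beats each rival — C (22–12), D (34–0), E (34–0), F (34–0) — so B is the Condorcet winner.

Yes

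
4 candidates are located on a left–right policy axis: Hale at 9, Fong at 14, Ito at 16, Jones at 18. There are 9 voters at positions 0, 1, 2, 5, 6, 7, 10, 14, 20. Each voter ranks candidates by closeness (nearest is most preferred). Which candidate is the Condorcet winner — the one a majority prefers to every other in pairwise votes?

Hale

With single-peaked preferences on a line, the Condorcet winner is the candidate closest to the median voter.
The median voter (position 6) is closest to Hale at 9.
Check: Hale vs Ito — voters closer to Hale: 7 of 9.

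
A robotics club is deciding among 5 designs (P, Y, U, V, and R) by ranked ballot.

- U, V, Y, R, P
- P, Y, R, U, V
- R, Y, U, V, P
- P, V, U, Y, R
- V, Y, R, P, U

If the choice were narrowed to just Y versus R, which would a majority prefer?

Ballots ranking Y above R: 4.
Ballots ranking R above Y: 1.
Y wins the head-to-head, 4–1.

Y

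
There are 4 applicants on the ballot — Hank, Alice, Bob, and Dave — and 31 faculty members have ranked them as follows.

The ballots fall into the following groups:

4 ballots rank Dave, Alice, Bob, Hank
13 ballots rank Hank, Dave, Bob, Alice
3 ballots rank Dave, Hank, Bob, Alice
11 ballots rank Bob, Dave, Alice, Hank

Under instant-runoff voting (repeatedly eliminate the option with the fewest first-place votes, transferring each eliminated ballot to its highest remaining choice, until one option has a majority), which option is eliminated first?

Alice

Round 1: Hank 13, Bob 11, Dave 7, Alice 0. Alice has the fewest and is eliminated.
Round 2: Hank 13, Bob 11, Dave 7. Dave has the fewest and is eliminated.
Round 3: Hank 16, Bob 15. Hank has a majority.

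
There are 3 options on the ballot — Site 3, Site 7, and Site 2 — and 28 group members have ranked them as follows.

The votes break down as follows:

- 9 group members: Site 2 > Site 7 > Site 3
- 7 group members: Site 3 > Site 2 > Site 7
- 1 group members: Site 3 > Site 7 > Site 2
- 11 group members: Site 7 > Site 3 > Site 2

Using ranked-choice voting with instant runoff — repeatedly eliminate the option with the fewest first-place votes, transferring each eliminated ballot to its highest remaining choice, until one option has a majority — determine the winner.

Round 1: Site 7 11, Site 2 9, Site 3 8. Site 3 has the fewest and is eliminated.
Round 2: Site 2 16, Site 7 12. Site 2 has a majority.

Site 2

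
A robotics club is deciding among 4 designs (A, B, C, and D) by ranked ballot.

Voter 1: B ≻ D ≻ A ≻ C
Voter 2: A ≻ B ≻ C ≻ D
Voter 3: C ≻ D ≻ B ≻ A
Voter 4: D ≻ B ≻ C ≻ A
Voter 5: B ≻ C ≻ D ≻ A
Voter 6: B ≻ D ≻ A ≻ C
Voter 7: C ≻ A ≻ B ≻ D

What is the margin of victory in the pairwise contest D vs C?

1

Ballots ranking D above C: 3.
Ballots ranking C above D: 4.
C wins 4–3, a margin of 1.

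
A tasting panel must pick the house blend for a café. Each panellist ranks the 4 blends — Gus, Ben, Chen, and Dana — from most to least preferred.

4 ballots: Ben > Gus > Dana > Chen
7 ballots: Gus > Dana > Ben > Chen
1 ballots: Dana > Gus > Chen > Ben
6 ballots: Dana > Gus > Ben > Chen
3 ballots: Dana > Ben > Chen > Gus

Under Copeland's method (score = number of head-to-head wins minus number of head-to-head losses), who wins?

Pairwise results:
  Gus vs Ben: Gus wins 14–7.
  Gus vs Chen: Gus wins 18–3.
  Gus vs Dana: Gus wins 11–10.
  Ben vs Chen: Ben wins 20–1.
  Ben vs Dana: Dana wins 17–4.
  Chen vs Dana: Dana wins 21–0.
Copeland scores (wins − losses):
  Gus: 3 − 0 = 3
  Ben: 1 − 2 = -1
  Chen: 0 − 3 = -3
  Dana: 2 − 1 = 1
Gus has the best Copeland score.

Gus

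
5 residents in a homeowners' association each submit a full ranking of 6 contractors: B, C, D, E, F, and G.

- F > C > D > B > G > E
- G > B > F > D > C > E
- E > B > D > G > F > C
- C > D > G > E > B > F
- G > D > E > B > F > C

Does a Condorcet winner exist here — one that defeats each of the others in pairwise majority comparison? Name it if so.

D

Head-to-head results (5 voters total):
B vs C: B wins 3–2.
B vs D: D wins 3–2.
B vs E: E wins 3–2.
B vs F: B wins 4–1.
B vs G: G wins 3–2.
C vs D: D wins 3–2.
C vs E: C wins 3–2.
C vs F: F wins 4–1.
C vs G: G wins 3–2.
D vs E: D wins 4–1.
D vs F: D wins 3–2.
D vs G: D wins 3–2.
E vs F: E wins 3–2.
E vs G: G wins 4–1.
F vs G: G wins 4–1.
D beats each rival — B (3–2), C (3–2), E (4–1), F (3–2), G (3–2) — so D is the Condorcet winner.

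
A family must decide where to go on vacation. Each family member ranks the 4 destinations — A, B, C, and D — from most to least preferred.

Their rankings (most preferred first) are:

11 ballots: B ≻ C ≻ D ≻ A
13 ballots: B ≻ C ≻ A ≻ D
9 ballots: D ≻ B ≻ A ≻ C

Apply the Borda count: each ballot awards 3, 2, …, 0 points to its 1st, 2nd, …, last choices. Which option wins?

Borda scores:
  A: 11·0 + 13·1 + 9·1 = 22
  B: 11·3 + 13·3 + 9·2 = 90
  C: 11·2 + 13·2 + 9·0 = 48
  D: 11·1 + 13·0 + 9·3 = 38
B has the highest total.

B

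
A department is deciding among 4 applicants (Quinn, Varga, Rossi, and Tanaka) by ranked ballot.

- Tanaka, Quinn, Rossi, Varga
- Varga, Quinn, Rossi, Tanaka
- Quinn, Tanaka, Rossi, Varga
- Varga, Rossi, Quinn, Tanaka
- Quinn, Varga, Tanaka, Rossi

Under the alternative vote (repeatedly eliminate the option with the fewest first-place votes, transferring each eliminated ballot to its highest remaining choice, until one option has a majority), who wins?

Quinn

Round 1: Quinn 2, Varga 2, Tanaka 1, Rossi 0. Rossi has the fewest and is eliminated.
Round 2: Quinn 2, Varga 2, Tanaka 1. Tanaka has the fewest and is eliminated.
Round 3: Quinn 3, Varga 2. Quinn has a majority.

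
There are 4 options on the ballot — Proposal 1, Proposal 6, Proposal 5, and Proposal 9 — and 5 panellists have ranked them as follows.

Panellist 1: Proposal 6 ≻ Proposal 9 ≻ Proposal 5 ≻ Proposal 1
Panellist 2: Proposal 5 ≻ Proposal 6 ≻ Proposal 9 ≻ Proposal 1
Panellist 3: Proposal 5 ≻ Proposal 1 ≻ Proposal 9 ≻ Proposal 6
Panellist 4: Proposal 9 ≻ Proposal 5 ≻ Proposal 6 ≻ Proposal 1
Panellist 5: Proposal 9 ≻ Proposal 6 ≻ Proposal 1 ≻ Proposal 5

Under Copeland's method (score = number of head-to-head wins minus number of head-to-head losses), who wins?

Proposal 9

Pairwise results:
  Proposal 1 vs Proposal 6: Proposal 6 wins 4–1.
  Proposal 1 vs Proposal 5: Proposal 5 wins 4–1.
  Proposal 1 vs Proposal 9: Proposal 9 wins 4–1.
  Proposal 6 vs Proposal 5: Proposal 5 wins 3–2.
  Proposal 6 vs Proposal 9: Proposal 9 wins 3–2.
  Proposal 5 vs Proposal 9: Proposal 9 wins 3–2.
Copeland scores (wins − losses):
  Proposal 1: 0 − 3 = -3
  Proposal 6: 1 − 2 = -1
  Proposal 5: 2 − 1 = 1
  Proposal 9: 3 − 0 = 3
Proposal 9 has the best Copeland score.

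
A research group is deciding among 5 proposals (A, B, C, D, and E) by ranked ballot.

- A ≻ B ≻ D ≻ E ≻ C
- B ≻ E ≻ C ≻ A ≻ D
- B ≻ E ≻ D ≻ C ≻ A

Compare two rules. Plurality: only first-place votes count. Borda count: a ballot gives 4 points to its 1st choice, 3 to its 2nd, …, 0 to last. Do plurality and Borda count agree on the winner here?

Plurality first-place counts: A 1, B 2, C 0, D 0, E 0 → B.
Borda totals: A 5, B 11, C 3, D 4, E 7 → B.
The two rules agree on B.

Yes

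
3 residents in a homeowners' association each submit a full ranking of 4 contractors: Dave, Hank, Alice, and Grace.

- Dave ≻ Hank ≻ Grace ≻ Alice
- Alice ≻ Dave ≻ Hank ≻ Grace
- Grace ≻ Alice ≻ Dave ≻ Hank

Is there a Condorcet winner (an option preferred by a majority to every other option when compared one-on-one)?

Head-to-head results (3 voters total):
Dave vs Hank: Dave wins 3–0.
Dave vs Alice: Alice wins 2–1.
Dave vs Grace: Dave wins 2–1.
Hank vs Alice: Alice wins 2–1.
Hank vs Grace: Hank wins 2–1.
Alice vs Grace: Grace wins 2–1.
No candidate beats all others: Dave beats Grace beats Alice beats Dave, a majority cycle.

No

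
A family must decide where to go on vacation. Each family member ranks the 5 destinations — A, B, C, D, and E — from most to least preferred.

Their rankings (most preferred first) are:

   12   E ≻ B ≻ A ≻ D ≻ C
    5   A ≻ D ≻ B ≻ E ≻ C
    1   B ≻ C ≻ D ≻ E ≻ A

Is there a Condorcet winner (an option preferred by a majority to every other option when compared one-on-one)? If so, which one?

E

Head-to-head results (18 voters total):
A vs B: B wins 13–5.
A vs C: A wins 17–1.
A vs D: A wins 17–1.
A vs E: E wins 13–5.
B vs C: B wins 18–0.
B vs D: B wins 13–5.
B vs E: E wins 12–6.
C vs D: D wins 17–1.
C vs E: E wins 17–1.
D vs E: E wins 12–6.
E beats each rival — A (13–5), B (12–6), C (17–1), D (12–6) — so E is the Condorcet winner.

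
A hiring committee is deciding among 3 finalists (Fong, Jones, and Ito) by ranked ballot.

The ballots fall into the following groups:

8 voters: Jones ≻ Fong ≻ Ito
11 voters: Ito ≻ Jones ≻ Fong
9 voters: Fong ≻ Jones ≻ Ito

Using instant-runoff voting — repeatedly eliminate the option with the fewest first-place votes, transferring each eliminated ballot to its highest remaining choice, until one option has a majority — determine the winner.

Fong

Round 1: Ito 11, Fong 9, Jones 8. Jones has the fewest and is eliminated.
Round 2: Fong 17, Ito 11. Fong has a majority.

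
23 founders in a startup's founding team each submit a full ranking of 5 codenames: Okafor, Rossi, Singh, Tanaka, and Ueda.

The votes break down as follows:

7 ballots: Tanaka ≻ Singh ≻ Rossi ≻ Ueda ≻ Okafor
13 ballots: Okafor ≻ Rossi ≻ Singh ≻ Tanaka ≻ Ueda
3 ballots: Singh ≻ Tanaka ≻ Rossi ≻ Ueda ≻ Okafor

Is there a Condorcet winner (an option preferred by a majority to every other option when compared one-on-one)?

Yes

Head-to-head results (23 voters total):
Okafor vs Rossi: Okafor wins 13–10.
Okafor vs Singh: Okafor wins 13–10.
Okafor vs Tanaka: Okafor wins 13–10.
Okafor vs Ueda: Okafor wins 13–10.
Rossi vs Singh: Rossi wins 13–10.
Rossi vs Tanaka: Rossi wins 13–10.
Rossi vs Ueda: Rossi wins 23–0.
Singh vs Tanaka: Singh wins 16–7.
Singh vs Ueda: Singh wins 23–0.
Tanaka vs Ueda: Tanaka wins 23–0.
Okafor beats each rival — Rossi (13–10), Singh (13–10), Tanaka (13–10), Ueda (13–10) — so Okafor is the Condorcet winner.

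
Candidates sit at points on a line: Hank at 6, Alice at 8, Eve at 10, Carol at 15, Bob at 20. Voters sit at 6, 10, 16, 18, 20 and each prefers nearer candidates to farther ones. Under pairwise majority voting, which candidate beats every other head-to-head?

Carol

With single-peaked preferences on a line, the Condorcet winner is the candidate closest to the median voter.
The median voter (position 16) is closest to Carol at 15.
Check: Carol vs Hank — voters closer to Carol: 3 of 5.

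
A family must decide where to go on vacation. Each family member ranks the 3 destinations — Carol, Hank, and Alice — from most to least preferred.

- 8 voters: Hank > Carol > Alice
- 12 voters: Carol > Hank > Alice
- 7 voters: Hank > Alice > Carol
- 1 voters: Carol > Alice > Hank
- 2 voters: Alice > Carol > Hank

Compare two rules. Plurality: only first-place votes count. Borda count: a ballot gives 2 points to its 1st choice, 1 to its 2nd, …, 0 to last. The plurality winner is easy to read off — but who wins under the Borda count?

Hank

Plurality first-place counts: Carol 13, Hank 15, Alice 2 → Hank.
Borda totals: Carol 36, Hank 42, Alice 12 → Hank.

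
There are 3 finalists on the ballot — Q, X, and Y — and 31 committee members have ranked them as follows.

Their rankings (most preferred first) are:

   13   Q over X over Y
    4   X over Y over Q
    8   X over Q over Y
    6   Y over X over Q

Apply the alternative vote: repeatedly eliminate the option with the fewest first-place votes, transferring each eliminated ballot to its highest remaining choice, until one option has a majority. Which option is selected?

Round 1: Q 13, X 12, Y 6. Y has the fewest and is eliminated.
Round 2: X 18, Q 13. X has a majority.

X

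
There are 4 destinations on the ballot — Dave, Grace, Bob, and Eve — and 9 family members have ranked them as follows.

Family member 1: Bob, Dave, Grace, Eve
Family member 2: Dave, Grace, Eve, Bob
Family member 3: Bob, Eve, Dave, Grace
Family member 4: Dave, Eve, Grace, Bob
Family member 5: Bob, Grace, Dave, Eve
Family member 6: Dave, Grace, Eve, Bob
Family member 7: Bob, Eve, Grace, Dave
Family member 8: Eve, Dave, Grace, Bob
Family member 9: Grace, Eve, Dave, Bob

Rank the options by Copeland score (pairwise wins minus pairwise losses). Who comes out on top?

Pairwise results:
  Dave vs Grace: Dave wins 6–3.
  Dave vs Bob: Dave wins 5–4.
  Dave vs Eve: Dave wins 5–4.
  Grace vs Bob: Grace wins 5–4.
  Grace vs Eve: Grace wins 5–4.
  Bob vs Eve: Eve wins 5–4.
Copeland scores (wins − losses):
  Dave: 3 − 0 = 3
  Grace: 2 − 1 = 1
  Bob: 0 − 3 = -3
  Eve: 1 − 2 = -1
Dave has the best Copeland score.

Dave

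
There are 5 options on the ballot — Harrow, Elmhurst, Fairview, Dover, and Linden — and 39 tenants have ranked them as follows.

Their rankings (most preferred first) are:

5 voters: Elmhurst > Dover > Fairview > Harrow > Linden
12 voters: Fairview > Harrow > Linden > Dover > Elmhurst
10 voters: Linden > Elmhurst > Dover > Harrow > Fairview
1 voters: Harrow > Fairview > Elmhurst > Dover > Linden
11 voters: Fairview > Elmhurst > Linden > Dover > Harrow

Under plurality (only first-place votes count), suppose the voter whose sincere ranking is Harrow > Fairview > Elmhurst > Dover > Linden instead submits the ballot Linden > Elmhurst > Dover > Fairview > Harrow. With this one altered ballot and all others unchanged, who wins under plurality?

Fairview

First-place totals with the altered ballot: Harrow 0, Elmhurst 5, Fairview 23, Dover 0, Linden 11.
The winner is unchanged: still Fairview.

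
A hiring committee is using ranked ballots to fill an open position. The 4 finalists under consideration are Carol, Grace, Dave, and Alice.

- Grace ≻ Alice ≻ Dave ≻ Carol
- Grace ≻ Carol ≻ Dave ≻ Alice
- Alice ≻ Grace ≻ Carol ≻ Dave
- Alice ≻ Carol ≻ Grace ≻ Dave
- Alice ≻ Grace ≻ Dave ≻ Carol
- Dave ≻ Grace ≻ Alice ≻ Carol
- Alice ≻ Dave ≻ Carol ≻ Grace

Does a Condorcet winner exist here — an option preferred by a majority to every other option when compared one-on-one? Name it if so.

Head-to-head results (7 voters total):
Carol vs Grace: Grace wins 5–2.
Carol vs Dave: Dave wins 4–3.
Carol vs Alice: Alice wins 6–1.
Grace vs Dave: Grace wins 5–2.
Grace vs Alice: Alice wins 4–3.
Dave vs Alice: Alice wins 5–2.
Alice beats each rival — Carol (6–1), Grace (4–3), Dave (5–2) — so Alice is the Condorcet winner.

Alice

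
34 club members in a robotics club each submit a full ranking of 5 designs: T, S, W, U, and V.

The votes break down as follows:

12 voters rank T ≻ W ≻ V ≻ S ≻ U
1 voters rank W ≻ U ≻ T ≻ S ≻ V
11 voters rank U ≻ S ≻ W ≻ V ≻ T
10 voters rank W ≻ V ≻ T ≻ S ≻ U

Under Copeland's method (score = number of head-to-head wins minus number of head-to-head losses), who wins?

Pairwise results:
  T vs S: T wins 23–11.
  T vs W: W wins 22–12.
  T vs U: T wins 22–12.
  T vs V: V wins 21–13.
  S vs W: W wins 23–11.
  S vs U: S wins 22–12.
  S vs V: V wins 22–12.
  W vs U: W wins 23–11.
  W vs V: W wins 34–0.
  U vs V: V wins 22–12.
Copeland scores (wins − losses):
  T: 2 − 2 = 0
  S: 1 − 3 = -2
  W: 4 − 0 = 4
  U: 0 − 4 = -4
  V: 3 − 1 = 2
W has the best Copeland score.

W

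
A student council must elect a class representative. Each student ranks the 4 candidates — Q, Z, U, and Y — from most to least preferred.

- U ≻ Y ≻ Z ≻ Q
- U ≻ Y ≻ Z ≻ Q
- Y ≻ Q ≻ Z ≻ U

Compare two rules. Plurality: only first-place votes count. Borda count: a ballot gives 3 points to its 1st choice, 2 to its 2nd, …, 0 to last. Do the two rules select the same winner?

No

Plurality first-place counts: Q 0, Z 0, U 2, Y 1 → U.
Borda totals: Q 2, Z 3, U 6, Y 7 → Y.
The two rules disagree: plurality picks U, Borda picks Y.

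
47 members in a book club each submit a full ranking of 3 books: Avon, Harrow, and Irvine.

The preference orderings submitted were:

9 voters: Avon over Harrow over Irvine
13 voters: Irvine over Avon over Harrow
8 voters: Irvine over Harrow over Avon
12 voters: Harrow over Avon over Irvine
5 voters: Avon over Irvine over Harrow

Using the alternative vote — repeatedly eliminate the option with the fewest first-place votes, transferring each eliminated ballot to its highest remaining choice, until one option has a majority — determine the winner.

Round 1: Irvine 21, Avon 14, Harrow 12. Harrow has the fewest and is eliminated.
Round 2: Avon 26, Irvine 21. Avon has a majority.

Avon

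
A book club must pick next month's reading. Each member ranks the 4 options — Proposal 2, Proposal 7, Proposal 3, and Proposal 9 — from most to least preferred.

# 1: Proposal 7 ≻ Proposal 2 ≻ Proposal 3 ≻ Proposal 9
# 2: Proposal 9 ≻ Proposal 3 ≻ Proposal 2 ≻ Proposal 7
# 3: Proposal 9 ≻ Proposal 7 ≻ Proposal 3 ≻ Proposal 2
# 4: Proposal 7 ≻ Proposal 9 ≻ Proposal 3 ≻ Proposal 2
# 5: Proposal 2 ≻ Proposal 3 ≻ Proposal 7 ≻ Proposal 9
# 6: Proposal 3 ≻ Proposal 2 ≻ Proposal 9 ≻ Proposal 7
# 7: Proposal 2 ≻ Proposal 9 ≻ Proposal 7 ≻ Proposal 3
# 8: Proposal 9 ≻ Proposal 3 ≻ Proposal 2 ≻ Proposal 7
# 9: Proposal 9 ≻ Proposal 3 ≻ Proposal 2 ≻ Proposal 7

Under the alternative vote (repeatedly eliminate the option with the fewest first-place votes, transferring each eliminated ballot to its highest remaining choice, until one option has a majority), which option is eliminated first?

Proposal 3

Round 1: Proposal 9 4, Proposal 2 2, Proposal 7 2, Proposal 3 1. Proposal 3 has the fewest and is eliminated.
Round 2: Proposal 9 4, Proposal 2 3, Proposal 7 2. Proposal 7 has the fewest and is eliminated.
Round 3: Proposal 9 5, Proposal 2 4. Proposal 9 has a majority.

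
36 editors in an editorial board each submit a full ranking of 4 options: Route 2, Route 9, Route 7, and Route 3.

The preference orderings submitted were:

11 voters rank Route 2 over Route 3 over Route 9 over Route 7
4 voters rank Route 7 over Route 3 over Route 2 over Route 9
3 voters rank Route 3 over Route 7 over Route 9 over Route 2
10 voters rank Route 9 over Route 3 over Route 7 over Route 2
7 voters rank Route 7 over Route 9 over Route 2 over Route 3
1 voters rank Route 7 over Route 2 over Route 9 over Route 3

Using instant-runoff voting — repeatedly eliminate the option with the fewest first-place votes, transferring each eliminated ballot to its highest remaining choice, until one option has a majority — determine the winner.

Route 7

Round 1: Route 7 12, Route 2 11, Route 9 10, Route 3 3. Route 3 has the fewest and is eliminated.
Round 2: Route 7 15, Route 2 11, Route 9 10. Route 9 has the fewest and is eliminated.
Round 3: Route 7 25, Route 2 11. Route 7 has a majority.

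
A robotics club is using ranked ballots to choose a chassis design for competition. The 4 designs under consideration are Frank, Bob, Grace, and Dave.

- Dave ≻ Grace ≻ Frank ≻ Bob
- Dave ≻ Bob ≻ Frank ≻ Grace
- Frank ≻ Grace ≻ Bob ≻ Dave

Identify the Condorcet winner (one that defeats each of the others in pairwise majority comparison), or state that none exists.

Dave

Head-to-head results (3 voters total):
Frank vs Bob: Frank wins 2–1.
Frank vs Grace: Frank wins 2–1.
Frank vs Dave: Dave wins 2–1.
Bob vs Grace: Grace wins 2–1.
Bob vs Dave: Dave wins 2–1.
Grace vs Dave: Dave wins 2–1.
Dave beats each rival — Frank (2–1), Bob (2–1), Grace (2–1) — so Dave is the Condorcet winner.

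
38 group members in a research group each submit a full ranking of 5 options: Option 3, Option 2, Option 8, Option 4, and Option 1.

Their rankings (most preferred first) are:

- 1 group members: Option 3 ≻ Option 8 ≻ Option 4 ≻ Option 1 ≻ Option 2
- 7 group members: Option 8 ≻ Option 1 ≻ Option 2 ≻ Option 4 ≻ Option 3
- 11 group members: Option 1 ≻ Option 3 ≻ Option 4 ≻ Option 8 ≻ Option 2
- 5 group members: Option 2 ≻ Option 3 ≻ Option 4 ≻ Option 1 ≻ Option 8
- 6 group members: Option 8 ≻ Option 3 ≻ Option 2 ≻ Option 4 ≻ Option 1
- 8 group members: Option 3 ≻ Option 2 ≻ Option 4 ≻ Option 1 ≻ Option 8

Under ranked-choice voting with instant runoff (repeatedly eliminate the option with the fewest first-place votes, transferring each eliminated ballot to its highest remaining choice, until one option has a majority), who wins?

Option 3

Round 1: Option 8 13, Option 1 11, Option 3 9, Option 2 5, Option 4 0. Option 4 has the fewest and is eliminated.
Round 2: Option 8 13, Option 1 11, Option 3 9, Option 2 5. Option 2 has the fewest and is eliminated.
Round 3: Option 3 14, Option 8 13, Option 1 11. Option 1 has the fewest and is eliminated.
Round 4: Option 3 25, Option 8 13. Option 3 has a majority.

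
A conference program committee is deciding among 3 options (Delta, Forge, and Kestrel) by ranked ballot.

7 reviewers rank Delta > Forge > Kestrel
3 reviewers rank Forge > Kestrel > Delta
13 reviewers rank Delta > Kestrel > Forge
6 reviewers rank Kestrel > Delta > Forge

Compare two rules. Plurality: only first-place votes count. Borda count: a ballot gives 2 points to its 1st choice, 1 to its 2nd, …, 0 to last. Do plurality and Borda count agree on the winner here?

Plurality first-place counts: Delta 20, Forge 3, Kestrel 6 → Delta.
Borda totals: Delta 46, Forge 13, Kestrel 28 → Delta.
The two rules agree on Delta.

Yes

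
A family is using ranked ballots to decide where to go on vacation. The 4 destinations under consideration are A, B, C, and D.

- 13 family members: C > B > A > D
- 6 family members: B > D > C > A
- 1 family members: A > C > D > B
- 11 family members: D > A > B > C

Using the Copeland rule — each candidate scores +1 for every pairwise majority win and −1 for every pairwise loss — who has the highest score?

B

Pairwise results:
  A vs B: B wins 19–12.
  A vs C: C wins 19–12.
  A vs D: D wins 17–14.
  B vs C: B wins 17–14.
  B vs D: B wins 19–12.
  C vs D: D wins 17–14.
Copeland scores (wins − losses):
  A: 0 − 3 = -3
  B: 3 − 0 = 3
  C: 1 − 2 = -1
  D: 2 − 1 = 1
B has the best Copeland score.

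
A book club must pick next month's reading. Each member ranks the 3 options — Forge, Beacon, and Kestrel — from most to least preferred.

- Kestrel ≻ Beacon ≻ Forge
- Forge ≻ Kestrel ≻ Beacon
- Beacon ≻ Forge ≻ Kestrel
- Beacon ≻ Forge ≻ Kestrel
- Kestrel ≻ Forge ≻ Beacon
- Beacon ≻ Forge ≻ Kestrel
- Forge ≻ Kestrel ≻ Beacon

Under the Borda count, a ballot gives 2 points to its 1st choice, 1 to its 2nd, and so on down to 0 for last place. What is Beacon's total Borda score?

Borda scores:
  Forge: 0 + 2 + 1 + 1 + 1 + 1 + 2 = 8
  Beacon: 1 + 0 + 2 + 2 + 0 + 2 + 0 = 7
  Kestrel: 2 + 1 + 0 + 0 + 2 + 0 + 1 = 6

7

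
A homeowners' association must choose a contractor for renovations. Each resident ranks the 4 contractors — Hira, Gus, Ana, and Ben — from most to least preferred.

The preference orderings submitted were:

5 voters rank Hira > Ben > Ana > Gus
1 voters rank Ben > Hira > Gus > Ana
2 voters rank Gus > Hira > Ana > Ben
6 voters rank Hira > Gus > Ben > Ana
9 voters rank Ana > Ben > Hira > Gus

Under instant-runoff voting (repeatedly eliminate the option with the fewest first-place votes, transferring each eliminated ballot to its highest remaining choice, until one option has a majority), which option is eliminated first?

Ben

Round 1: Hira 11, Ana 9, Gus 2, Ben 1. Ben has the fewest and is eliminated.
Round 2: Hira 12, Ana 9, Gus 2. Hira has a majority.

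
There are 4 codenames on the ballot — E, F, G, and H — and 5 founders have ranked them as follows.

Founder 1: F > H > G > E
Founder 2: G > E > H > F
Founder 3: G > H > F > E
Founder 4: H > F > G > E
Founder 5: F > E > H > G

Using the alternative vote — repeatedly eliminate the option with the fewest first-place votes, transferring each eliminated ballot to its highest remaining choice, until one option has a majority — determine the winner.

Round 1: F 2, G 2, H 1, E 0. E has the fewest and is eliminated.
Round 2: F 2, G 2, H 1. H has the fewest and is eliminated.
Round 3: F 3, G 2. F has a majority.

F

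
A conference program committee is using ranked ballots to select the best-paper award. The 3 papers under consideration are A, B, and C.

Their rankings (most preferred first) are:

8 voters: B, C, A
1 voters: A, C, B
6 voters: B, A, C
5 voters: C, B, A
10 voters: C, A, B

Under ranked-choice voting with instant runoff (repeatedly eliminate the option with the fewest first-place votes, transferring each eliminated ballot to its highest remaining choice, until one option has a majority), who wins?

C

Round 1: C 15, B 14, A 1. A has the fewest and is eliminated.
Round 2: C 16, B 14. C has a majority.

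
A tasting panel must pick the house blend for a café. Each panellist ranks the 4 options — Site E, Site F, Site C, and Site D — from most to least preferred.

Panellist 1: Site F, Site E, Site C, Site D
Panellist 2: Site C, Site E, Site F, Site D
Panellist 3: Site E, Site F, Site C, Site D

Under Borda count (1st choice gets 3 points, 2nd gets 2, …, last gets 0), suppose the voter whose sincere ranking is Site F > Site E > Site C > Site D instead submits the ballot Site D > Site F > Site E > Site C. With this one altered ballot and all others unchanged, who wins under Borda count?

Borda totals with the altered ballot: Site E 6, Site F 5, Site C 4, Site D 3.
The winner is unchanged: still Site E.

Site E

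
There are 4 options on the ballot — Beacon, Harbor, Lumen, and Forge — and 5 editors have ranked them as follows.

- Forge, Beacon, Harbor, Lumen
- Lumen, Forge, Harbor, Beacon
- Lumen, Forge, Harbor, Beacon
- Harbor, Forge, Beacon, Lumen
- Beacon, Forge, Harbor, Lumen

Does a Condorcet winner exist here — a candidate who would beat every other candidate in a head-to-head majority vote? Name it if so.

Head-to-head results (5 voters total):
Beacon vs Harbor: Harbor wins 3–2.
Beacon vs Lumen: Beacon wins 3–2.
Beacon vs Forge: Forge wins 4–1.
Harbor vs Lumen: Harbor wins 3–2.
Harbor vs Forge: Forge wins 4–1.
Lumen vs Forge: Forge wins 3–2.
Forge beats each rival — Beacon (4–1), Harbor (4–1), Lumen (3–2) — so Forge is the Condorcet winner.

Forge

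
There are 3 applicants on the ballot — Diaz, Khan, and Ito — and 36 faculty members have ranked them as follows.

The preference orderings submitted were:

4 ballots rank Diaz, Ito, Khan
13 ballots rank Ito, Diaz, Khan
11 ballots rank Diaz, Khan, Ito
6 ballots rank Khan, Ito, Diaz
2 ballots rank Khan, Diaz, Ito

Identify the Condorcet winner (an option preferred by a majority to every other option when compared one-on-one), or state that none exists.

None — there is no Condorcet winner

Head-to-head results (36 voters total):
Diaz vs Khan: Diaz wins 28–8.
Diaz vs Ito: Ito wins 19–17.
Khan vs Ito: Khan wins 19–17.
No candidate beats all others: Diaz beats Khan beats Ito beats Diaz, a majority cycle.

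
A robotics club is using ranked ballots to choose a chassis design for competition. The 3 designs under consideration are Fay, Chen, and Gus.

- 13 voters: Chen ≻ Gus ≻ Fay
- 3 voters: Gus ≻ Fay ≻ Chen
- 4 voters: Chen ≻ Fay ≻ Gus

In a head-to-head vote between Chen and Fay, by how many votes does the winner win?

Ballots ranking Chen above Fay: 13+4 = 17.
Ballots ranking Fay above Chen: 3.
Chen wins 17–3, a margin of 14.

14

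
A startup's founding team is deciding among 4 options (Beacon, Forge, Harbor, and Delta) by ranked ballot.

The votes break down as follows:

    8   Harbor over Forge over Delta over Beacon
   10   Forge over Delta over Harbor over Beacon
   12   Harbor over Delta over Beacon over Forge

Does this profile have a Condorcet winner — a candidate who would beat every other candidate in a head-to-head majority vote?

Yes

Head-to-head results (30 voters total):
Beacon vs Forge: Forge wins 18–12.
Beacon vs Harbor: Harbor wins 30–0.
Beacon vs Delta: Delta wins 30–0.
Forge vs Harbor: Harbor wins 20–10.
Forge vs Delta: Forge wins 18–12.
Harbor vs Delta: Harbor wins 20–10.
Harbor beats each rival — Beacon (30–0), Forge (20–10), Delta (20–10) — so Harbor is the Condorcet winner.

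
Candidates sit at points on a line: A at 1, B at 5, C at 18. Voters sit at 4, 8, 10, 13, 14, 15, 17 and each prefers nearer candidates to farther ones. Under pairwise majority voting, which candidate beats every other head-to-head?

C

With single-peaked preferences on a line, the Condorcet winner is the candidate closest to the median voter.
The median voter (position 13) is closest to C at 18.
Check: C vs A — voters closer to C: 5 of 7.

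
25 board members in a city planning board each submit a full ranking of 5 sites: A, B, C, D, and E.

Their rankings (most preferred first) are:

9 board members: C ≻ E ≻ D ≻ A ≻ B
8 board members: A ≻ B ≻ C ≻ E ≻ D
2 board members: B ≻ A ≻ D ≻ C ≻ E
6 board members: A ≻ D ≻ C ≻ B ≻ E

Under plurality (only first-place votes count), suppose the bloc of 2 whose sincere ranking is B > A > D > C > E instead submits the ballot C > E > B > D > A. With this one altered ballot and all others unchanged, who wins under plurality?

A

First-place totals with the altered ballot: A 14, B 0, C 11, D 0, E 0.
The winner is unchanged: still A.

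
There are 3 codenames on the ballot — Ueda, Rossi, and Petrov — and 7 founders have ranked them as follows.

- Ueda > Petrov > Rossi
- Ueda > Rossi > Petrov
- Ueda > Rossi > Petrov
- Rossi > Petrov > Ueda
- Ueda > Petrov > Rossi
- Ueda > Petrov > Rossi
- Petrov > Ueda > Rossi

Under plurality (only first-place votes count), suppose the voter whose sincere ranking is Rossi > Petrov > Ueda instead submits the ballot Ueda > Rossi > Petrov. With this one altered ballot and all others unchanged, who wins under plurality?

First-place totals with the altered ballot: Ueda 6, Rossi 0, Petrov 1.
The winner is unchanged: still Ueda.

Ueda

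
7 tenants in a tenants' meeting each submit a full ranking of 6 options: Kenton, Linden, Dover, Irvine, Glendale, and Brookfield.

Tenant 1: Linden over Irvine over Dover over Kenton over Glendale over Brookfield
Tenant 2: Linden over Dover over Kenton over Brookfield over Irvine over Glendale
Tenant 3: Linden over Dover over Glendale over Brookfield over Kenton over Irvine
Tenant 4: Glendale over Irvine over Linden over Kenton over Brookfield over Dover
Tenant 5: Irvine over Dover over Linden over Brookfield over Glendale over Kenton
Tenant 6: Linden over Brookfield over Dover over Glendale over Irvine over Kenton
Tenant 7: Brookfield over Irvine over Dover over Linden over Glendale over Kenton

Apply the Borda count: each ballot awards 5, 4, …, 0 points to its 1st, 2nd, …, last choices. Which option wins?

Linden

Borda scores:
  Kenton: 2 + 3 + 1 + 2 + 0 + 0 + 0 = 8
  Linden: 5 + 5 + 5 + 3 + 3 + 5 + 2 = 28
  Dover: 3 + 4 + 4 + 0 + 4 + 3 + 3 = 21
  Irvine: 4 + 1 + 0 + 4 + 5 + 1 + 4 = 19
  Glendale: 1 + 0 + 3 + 5 + 1 + 2 + 1 = 13
  Brookfield: 0 + 2 + 2 + 1 + 2 + 4 + 5 = 16
Linden has the highest total.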